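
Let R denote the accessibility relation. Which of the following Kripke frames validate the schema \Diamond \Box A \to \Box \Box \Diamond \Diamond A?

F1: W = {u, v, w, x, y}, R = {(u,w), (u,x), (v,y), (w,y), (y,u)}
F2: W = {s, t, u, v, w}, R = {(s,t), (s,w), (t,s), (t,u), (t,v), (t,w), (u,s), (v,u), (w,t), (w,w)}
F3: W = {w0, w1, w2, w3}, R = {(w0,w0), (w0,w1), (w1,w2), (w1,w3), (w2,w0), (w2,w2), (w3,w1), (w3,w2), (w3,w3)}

Frame correspondent (Sahlqvist): \forall x \forall y \forall z ((xRy \wedge x R^2 z) \to \exists w (yRw \wedge z R^2 w)) — i.e. a generalized confluence (Geach) condition.
F1: fails — uRw, uR²y but no t with wRt and yR²t.
F2: fails — sRw, sR²v but no w* with wRw* and vR²w*.
F3: condition met.
Valid on: F3.

F3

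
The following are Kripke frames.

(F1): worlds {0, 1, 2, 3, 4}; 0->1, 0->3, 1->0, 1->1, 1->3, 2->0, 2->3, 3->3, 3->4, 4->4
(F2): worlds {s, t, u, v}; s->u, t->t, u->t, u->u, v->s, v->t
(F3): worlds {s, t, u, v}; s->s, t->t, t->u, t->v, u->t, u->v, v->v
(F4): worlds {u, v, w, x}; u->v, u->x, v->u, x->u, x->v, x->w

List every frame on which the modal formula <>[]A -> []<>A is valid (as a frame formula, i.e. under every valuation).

(F1), (F3)

The schema corresponds to convergence: forall x forall y forall z (Rxy & Rxz -> exists w (Ryw & Rzw)).
(F1): satisfies the condition.
(F2): fails — Rvt and Rvs but t and s have no common successor.
(F3): satisfies the condition.
(F4): fails — Rxw and Rxw but w and w have no common successor.
Valid on: (F1), (F3).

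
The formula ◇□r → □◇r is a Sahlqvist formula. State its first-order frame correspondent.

convergence

This schema is the .2 axiom.
It corresponds to convergence: ∀x ∀y ∀z (Rxy ∧ Rxz → ∃w (Ryw ∧ Rzw)).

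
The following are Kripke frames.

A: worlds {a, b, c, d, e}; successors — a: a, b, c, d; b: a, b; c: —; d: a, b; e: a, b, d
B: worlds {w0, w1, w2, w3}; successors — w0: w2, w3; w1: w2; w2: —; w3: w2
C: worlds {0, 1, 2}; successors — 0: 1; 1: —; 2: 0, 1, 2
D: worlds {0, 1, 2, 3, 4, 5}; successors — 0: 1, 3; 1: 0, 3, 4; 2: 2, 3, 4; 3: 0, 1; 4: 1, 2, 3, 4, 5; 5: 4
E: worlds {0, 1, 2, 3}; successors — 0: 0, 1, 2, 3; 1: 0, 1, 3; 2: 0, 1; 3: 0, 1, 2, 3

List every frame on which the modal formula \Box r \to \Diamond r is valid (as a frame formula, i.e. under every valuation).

D, E

This is the axiom for seriality; its first-order frame correspondent is \forall x \exists y Rxy.
A: fails — world c has no successor.
B: fails — world w2 has no successor.
C: fails — world 1 has no successor.
D: ✓.
E: ✓.
Valid on: D, E.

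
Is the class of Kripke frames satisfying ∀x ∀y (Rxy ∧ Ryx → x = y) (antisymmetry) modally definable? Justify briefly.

If a class were modally definable it would be closed under surjective bounded morphisms (Goldblatt–Thomason).
The 6-cycle (worlds w0,w1,w2,w3,w4,w5 with w0→w1→w2→w3→w4→w5→w0) is antisymmetric. Sending even-indexed worlds to a and odd-indexed worlds to b is a surjective bounded morphism onto the two-world frame with a↔b, which is not antisymmetric.
So the class is not modally definable.

Not modally definable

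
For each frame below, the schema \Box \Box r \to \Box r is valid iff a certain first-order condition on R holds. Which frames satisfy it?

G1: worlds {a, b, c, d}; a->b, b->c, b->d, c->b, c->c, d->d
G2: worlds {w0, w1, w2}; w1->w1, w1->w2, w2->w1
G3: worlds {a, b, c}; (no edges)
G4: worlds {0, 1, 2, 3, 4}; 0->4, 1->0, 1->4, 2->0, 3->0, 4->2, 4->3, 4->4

Frame correspondent (Sahlqvist): \forall x \forall y (Rxy \to \exists z (Rxz \wedge Rzy)) — i.e. density.
G1: fails — Rab but no z with Raz and Rzb.
G2: holds.
G3: holds.
G4: fails — R10 but no z with R1z and Rz0.
Valid on: G2, G3.

G2, G3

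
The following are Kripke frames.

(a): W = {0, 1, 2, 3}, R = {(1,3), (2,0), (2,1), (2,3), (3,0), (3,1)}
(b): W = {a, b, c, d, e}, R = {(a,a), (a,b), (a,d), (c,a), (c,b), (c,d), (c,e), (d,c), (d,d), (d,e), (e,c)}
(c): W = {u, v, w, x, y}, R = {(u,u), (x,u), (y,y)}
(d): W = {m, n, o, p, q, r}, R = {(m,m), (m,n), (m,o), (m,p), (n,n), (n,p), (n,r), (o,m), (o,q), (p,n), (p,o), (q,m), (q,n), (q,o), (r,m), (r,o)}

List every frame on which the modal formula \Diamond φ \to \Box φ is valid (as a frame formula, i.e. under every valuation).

(c)

Frame correspondent (Sahlqvist): \forall x \forall y \forall z (Rxy \wedge Rxz \to y = z) — i.e. partial functionality.
(a): fails — 2 sees both 0 and 1.
(b): fails — a sees both a and b.
(c): ✓.
(d): fails — m sees both m and n.
Valid on: (c).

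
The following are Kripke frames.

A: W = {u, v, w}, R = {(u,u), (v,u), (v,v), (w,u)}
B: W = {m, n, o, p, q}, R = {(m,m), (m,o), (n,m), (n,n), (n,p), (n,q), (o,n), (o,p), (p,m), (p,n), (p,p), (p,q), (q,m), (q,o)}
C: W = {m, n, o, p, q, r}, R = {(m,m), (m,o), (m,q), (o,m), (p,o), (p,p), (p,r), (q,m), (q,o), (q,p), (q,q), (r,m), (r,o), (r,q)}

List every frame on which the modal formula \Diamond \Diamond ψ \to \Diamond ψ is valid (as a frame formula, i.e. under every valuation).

This is the axiom for transitivity; its first-order frame correspondent is \forall x \forall y \forall z (Rxy \wedge Ryz \to Rxz).
A: condition met.
B: fails — Ron and Rnq but not Roq.
C: fails — Rom and Rmo but not Roo.
Valid on: A.

A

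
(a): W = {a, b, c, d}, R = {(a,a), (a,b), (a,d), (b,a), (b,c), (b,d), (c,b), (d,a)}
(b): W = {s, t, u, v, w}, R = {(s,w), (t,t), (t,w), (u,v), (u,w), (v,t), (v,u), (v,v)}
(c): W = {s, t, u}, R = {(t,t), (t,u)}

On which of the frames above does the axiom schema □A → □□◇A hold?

none

This is the axiom for a generalized confluence (Geach) condition; its first-order frame correspondent is ∀x ∀z (xR²z → ∃w (xRw ∧ zRw)).
(a): fails — cR²d but no w with cRw and dRw.
(b): fails — tR²w but no w* with tRw* and wRw*.
(c): fails — tR²u but no w with tRw and uRw.
Valid on no frame.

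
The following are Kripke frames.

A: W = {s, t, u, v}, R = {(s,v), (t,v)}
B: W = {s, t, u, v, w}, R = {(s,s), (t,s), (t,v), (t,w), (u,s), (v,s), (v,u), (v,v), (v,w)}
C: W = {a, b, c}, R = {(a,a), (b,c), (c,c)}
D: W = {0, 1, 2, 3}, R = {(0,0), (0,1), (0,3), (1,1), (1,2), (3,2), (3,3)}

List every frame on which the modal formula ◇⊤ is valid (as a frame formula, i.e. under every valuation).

C

Frame correspondent (Sahlqvist): ∀x ∃y Rxy — i.e. seriality.
A: fails — world u has no successor.
B: fails — world w has no successor.
C: holds.
D: fails — world 2 has no successor.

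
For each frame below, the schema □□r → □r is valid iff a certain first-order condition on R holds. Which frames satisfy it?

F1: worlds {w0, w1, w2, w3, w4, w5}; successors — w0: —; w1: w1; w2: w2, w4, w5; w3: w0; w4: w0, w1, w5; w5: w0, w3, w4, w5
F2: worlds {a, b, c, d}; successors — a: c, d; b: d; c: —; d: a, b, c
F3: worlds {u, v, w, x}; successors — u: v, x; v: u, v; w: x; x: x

Frame correspondent (Sahlqvist): ∀x ∀y (Rxy → ∃z (Rxz ∧ Rzy)) — i.e. density.
F1: fails — Rw3w0 but no z with Rw3z and Rzw0.
F2: fails — Rdb but no z with Rdz and Rzb.
F3: satisfies the condition.
Valid on: F3.

F3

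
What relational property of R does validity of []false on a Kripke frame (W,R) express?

emptiness of R

This schema is the Ver axiom.
Its frame correspondent is emptiness of R — forall x forall y ~Rxy.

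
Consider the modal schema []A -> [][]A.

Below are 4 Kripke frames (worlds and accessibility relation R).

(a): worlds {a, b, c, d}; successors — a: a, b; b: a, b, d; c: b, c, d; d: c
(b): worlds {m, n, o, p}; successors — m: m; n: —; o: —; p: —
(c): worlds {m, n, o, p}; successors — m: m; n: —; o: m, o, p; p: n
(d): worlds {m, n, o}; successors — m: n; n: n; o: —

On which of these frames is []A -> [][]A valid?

The schema corresponds to transitivity: forall x forall y forall z (Rxy & Ryz -> Rxz).
(a): fails — Rdc and Rcd but not Rdd.
(b): satisfies the condition.
(c): fails — Rop and Rpn but not Ron.
(d): satisfies the condition.

(b), (d)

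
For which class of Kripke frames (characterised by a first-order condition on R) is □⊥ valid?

emptiness of R

This is the Ver axiom.
Its frame correspondent is emptiness of R — ∀x ∀y ¬Rxy.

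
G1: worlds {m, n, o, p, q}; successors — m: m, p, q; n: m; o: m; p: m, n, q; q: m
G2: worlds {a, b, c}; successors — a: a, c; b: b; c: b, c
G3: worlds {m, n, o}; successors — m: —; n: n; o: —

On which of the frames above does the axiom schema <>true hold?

This is the axiom for seriality; its first-order frame correspondent is forall x exists y Rxy.
G1: condition met.
G2: condition met.
G3: fails — world m has no successor.

G1, G2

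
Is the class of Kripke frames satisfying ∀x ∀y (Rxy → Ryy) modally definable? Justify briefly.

The condition is shift-reflexivity. A defining modal formula is □(□p → p).
Suppose □(□p→p) is valid. Take Rxy and set V(p)={w : Ryw}. Then at y, □p holds; since □(□p→p) at x, □p→p at y, so p at y, i.e. Ryy.

Yes — defined by □(□p → p)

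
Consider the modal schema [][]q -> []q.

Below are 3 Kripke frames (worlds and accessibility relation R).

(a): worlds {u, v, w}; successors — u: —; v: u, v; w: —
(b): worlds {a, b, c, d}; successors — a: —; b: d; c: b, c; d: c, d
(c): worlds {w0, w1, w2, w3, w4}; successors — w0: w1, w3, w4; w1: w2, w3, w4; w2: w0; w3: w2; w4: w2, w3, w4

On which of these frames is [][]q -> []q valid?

(a), (b)

This is the axiom for density; its first-order frame correspondent is forall x forall y (Rxy -> exists z (Rxz & Rzy)).
(a): holds.
(b): holds.
(c): fails — Rw3w2 but no z with Rw3z and Rzw2.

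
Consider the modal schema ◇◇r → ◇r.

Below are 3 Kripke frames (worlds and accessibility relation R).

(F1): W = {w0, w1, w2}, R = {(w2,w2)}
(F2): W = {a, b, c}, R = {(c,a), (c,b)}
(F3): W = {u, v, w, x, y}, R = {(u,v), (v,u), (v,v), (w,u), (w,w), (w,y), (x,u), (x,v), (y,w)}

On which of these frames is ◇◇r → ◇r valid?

Frame correspondent (Sahlqvist): ∀x ∀y ∀z (Rxy ∧ Ryz → Rxz) — i.e. transitivity.
(F1): condition met.
(F2): condition met.
(F3): fails — Ruv and Rvu but not Ruu.
Valid on: (F1), (F2).

(F1), (F2)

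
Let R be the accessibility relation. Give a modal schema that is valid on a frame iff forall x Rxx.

□q → q

A defining formula is □q → q (the T axiom).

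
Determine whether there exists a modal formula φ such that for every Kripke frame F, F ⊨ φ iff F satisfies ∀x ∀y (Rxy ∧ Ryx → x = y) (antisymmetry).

No

If a class were modally definable it would be closed under surjective bounded morphisms (Goldblatt–Thomason).
The 4-cycle (worlds w0,w1,w2,w3 with w0→w1→w2→w3→w0) is antisymmetric. Sending even-indexed worlds to a and odd-indexed worlds to b is a surjective bounded morphism onto the two-world frame with a↔b, which is not antisymmetric.
So no modal formula (or set of formulas) defines exactly the antisymmetric frames.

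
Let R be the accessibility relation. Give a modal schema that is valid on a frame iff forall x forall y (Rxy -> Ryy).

□(□r → r)

The condition is shift-reflexivity. The T□ schema □(□r → r) defines it.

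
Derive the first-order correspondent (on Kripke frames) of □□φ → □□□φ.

This is a Sahlqvist (Geach-type) schema ◇^0□^2φ → □^3◇^0φ.
First-order correspondent: ∀x ∀z (xR³z → ∃w (xR²w ∧ z = w)).

∀x ∀z (xR³z → ∃w (xR²w ∧ z = w))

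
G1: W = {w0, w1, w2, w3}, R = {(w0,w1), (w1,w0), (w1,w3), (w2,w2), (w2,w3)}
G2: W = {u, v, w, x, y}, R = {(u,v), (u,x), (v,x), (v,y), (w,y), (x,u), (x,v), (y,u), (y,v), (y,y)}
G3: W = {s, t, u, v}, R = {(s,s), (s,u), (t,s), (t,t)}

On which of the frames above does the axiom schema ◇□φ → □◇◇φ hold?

G2

This is the axiom for a generalized confluence (Geach) condition; its first-order frame correspondent is ∀x ∀y ∀z ((xRy ∧ xRz) → ∃w (yRw ∧ zR²w)).
G1: fails — w0Rw1, w0Rw1 but no w with w1Rw and w1R²w.
G2: condition met.
G3: fails — sRs, sRu but no w with sRw and uR²w.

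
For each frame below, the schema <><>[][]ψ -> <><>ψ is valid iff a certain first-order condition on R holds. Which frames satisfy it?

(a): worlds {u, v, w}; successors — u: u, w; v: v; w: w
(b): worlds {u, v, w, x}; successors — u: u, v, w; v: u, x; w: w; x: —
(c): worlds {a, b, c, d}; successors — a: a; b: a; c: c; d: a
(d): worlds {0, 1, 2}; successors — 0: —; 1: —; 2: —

(a), (c), (d)

Frame correspondent (Sahlqvist): forall x forall y (x R^2 y -> exists w (y R^2 w & x R^2 w)) — i.e. a generalized confluence (Geach) condition.
(a): satisfies the condition.
(b): fails — uR²x but no t with xR²t and uR²t.
(c): satisfies the condition.
(d): satisfies the condition.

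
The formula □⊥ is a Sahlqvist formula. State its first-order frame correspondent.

emptiness of R: ∀x ∀y ¬Rxy

This is the Ver axiom.
It corresponds to emptiness of R: ∀x ∀y ¬Rxy.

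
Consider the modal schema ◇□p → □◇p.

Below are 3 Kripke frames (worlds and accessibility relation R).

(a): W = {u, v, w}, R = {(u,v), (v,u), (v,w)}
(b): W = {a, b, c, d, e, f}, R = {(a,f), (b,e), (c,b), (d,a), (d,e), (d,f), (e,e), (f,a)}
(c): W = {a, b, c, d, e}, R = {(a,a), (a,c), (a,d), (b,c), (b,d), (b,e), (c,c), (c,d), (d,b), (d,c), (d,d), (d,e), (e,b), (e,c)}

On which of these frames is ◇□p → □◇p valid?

This is the axiom for convergence; its first-order frame correspondent is ∀x ∀y ∀z (Rxy ∧ Rxz → ∃w (Ryw ∧ Rzw)).
(a): fails — Rvu and Rvw but u and w have no common successor.
(b): fails — Rdf and Rde but f and e have no common successor.
(c): condition met.
Valid on: (c).

(c)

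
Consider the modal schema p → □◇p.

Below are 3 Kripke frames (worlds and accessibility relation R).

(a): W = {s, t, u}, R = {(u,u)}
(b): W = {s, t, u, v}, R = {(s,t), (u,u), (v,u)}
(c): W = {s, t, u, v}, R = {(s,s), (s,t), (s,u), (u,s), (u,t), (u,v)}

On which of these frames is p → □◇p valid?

This is the axiom for symmetry; its first-order frame correspondent is ∀x ∀y (Rxy → Ryx).
(a): ✓.
(b): fails — Rvu but not Ruv.
(c): fails — Ruv but not Rvu.
Valid on: (a).

(a)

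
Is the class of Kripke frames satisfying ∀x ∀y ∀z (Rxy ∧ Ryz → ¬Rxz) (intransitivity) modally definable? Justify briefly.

No

Modal frame validity is preserved under surjective bounded morphisms.
The 7-cycle (worlds s,t,u,v,w,x,y with s→t→u→v→w→x→y→s) is intransitive. Mapping every world to a single reflexive point • is a surjective bounded morphism; the reflexive point is not intransitive (R••∧R•• but R••).
Hence intransitivity is not modally definable.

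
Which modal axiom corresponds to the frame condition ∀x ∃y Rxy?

The condition is seriality. The D schema □r → ◇r defines it.
Suppose □r→◇r is valid. At any x set V(r)=W. Then □r at x, so ◇r at x, so x has a successor.

□r → ◇r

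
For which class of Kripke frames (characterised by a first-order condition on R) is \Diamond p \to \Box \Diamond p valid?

the Euclidean property

This schema is the 5 axiom.
Its frame correspondent is the Euclidean property — \forall x \forall y \forall z (Rxy \wedge Rxz \to Ryz).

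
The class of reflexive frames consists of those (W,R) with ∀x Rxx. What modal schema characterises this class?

□ψ → ψ

A defining formula is □ψ → ψ (the T axiom).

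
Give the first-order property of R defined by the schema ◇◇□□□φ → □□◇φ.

∀x ∀y ∀z ((xR²y ∧ xR²z) → ∃w (yR³w ∧ zRw))

This is a Sahlqvist (Geach-type) schema ◇^2□^3φ → □^2◇^1φ.
Minimal-valuation argument: fix x; take any y with xR^2y and any z with xR^2z. Set V(φ) to the set of worlds R-reachable from y in exactly 3 steps. Then □^3φ holds at y, so the antecedent holds at x; validity forces ◇^1φ at z, giving a w with zR^1w and yR^3w.
First-order correspondent: ∀x ∀y ∀z ((xR²y ∧ xR²z) → ∃w (yR³w ∧ zRw)).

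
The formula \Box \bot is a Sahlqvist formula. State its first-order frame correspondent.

This schema is the Ver axiom.
It corresponds to emptiness of R: \forall x \forall y \neg Rxy.

Emptiness of R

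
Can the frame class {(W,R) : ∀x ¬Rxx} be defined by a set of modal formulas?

Modal frame validity is preserved under surjective bounded morphisms.
The 5-cycle (worlds a,b,c,d,e with a→b→c→d→e→a) is irreflexive, and the map sending every world to a single reflexive point • is a surjective bounded morphism (forth: every edge maps to (•,•); back: every world has a successor). So any modal formula valid on the 5-cycle is also valid on the reflexive point, which is not irreflexive.
Hence irreflexivity is not modally definable.

No — not modally definable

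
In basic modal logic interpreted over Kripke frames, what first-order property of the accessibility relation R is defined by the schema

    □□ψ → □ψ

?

Suppose □□ψ→□ψ is valid. Take Rxy and set V(ψ)={w : xR²w}. Then □□ψ at x, so □ψ at x, so ψ at y, i.e. ∃z(Rxz∧Rzy).
The converse is a direct semantic check.
So the correspondent is density.

Density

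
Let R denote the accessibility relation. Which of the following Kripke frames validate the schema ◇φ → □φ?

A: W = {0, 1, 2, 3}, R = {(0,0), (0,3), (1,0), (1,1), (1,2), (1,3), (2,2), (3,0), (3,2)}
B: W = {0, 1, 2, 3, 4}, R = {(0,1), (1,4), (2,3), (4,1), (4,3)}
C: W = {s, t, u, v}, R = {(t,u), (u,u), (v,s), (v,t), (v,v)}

none

Frame correspondent (Sahlqvist): ∀x ∀y ∀z (Rxy ∧ Rxz → y = z) — i.e. partial functionality.
A: fails — 0 sees both 0 and 3.
B: fails — 4 sees both 1 and 3.
C: fails — v sees both s and t.
Valid on no frame.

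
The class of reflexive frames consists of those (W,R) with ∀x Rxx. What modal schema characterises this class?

A defining formula is □ψ → ψ (the T axiom).
Suppose □ψ→ψ is valid. At any x set V(ψ)={w : Rxw}. Then □ψ holds at x, so ψ holds at x, i.e. Rxx.

□ψ → ψ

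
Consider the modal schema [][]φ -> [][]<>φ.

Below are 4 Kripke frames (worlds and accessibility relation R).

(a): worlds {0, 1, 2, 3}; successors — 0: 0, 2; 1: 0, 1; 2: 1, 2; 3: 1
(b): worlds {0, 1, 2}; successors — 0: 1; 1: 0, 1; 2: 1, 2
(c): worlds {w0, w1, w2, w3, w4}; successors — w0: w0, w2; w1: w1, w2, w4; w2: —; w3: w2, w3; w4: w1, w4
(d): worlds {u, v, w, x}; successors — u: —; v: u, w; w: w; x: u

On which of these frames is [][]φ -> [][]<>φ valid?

Frame correspondent (Sahlqvist): forall x forall z (x R^2 z -> exists w (x R^2 w & zRw)) — i.e. a generalized confluence (Geach) condition.
(a): ✓.
(b): ✓.
(c): fails — w0R²w2 but no w with w0R²w and w2Rw.
(d): ✓.
Valid on: (a), (b), (d).

(a), (b), (d)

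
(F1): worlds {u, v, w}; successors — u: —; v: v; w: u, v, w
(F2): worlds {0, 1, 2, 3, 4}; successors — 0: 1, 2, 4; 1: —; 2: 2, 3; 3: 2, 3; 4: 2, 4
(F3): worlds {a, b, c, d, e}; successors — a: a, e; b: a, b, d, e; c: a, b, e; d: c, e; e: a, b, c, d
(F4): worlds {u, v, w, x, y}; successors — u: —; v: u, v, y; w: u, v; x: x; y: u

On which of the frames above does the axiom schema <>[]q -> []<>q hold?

Frame correspondent (Sahlqvist): forall x forall y forall z (Rxy & Rxz -> exists w (Ryw & Rzw)) — i.e. convergence.
(F1): fails — Rww and Rwu but w and u have no common successor.
(F2): fails — R02 and R01 but 2 and 1 have no common successor.
(F3): holds.
(F4): fails — Rvv and Rvu but v and u have no common successor.

(F3)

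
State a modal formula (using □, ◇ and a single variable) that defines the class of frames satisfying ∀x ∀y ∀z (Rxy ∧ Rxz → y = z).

◇p → □p

A defining formula is ◇p → □p (the CD axiom).
Suppose ◇p→□p is valid. Take Rxy, Rxz and set V(p)={y}. Then ◇p at x, so □p at x, so p at z, i.e. z=y.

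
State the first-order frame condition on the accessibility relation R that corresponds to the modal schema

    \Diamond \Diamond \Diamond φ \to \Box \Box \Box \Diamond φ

This is a Sahlqvist (Geach-type) schema ◇^3□^0φ → □^3◇^1φ.
First-order correspondent: \forall x \forall y \forall z ((x R^3 y \wedge x R^3 z) \to \exists w (y = w \wedge zRw)).

\forall x \forall y \forall z ((x R^3 y \wedge x R^3 z) \to \exists w (y = w \wedge zRw))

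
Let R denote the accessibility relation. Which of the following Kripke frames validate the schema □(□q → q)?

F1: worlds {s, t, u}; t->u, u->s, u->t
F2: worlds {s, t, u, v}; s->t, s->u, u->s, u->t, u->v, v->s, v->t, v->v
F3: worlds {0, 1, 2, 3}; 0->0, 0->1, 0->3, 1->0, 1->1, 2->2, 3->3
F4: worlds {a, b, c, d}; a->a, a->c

The schema corresponds to shift-reflexivity: ∀x ∀y (Rxy → Ryy).
F1: fails — Rus but not Rss.
F2: fails — Rut but not Rtt.
F3: holds.
F4: fails — Rac but not Rcc.

F3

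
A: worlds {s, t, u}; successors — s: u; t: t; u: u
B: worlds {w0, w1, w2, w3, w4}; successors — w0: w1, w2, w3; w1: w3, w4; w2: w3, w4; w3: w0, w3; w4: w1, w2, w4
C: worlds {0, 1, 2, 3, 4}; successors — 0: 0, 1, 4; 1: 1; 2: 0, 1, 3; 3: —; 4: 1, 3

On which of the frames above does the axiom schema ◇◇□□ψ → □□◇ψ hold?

A, B

This is the axiom for a generalized confluence (Geach) condition; its first-order frame correspondent is ∀x ∀y ∀z ((xR²y ∧ xR²z) → ∃w (yR²w ∧ zRw)).
A: satisfies the condition.
B: satisfies the condition.
C: fails — 0R²0, 0R²3 but no w with 0R²w and 3Rw.
Valid on: A, B.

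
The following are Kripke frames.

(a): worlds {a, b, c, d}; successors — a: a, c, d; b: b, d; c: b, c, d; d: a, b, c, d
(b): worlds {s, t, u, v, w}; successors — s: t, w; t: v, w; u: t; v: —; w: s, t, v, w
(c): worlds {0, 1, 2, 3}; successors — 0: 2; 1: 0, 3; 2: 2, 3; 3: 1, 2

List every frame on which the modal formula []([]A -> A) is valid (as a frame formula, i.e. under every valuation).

(a)

This is the axiom for shift-reflexivity; its first-order frame correspondent is forall x forall y (Rxy -> Ryy).
(a): satisfies the condition.
(b): fails — Rwt but not Rtt.
(c): fails — R10 but not R00.
Valid on: (a).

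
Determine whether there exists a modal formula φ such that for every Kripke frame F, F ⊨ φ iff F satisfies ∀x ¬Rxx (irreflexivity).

Not modally definable

If a class were modally definable it would be closed under surjective bounded morphisms (Goldblatt–Thomason).
The 3-cycle (worlds 0,1,2 with 0→1→2→0) is irreflexive, and the map sending every world to a single reflexive point • is a surjective bounded morphism (forth: every edge maps to (•,•); back: every world has a successor). So any modal formula valid on the 3-cycle is also valid on the reflexive point, which is not irreflexive.
Hence irreflexivity is not modally definable.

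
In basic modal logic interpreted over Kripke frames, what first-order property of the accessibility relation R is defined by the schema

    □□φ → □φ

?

Suppose □□φ→□φ is valid. Take Rxy and set V(φ)={w : xR²w}. Then □□φ at x, so □φ at x, so φ at y, i.e. ∃z(Rxz∧Rzy).
Conversely, any frame satisfying ∀x ∀y (Rxy → ∃z (Rxz ∧ Rzy)) validates the schema.
Frame condition: ∀x ∀y (Rxy → ∃z (Rxz ∧ Rzy)).

density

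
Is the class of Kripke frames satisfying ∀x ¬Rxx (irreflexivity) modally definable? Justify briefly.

Not definable by any modal formula

If a class were modally definable it would be closed under surjective bounded morphisms (Goldblatt–Thomason).
The 2-cycle (worlds s,t with s→t→s) is irreflexive, and the map sending every world to a single reflexive point • is a surjective bounded morphism (forth: every edge maps to (•,•); back: every world has a successor). So any modal formula valid on the 2-cycle is also valid on the reflexive point, which is not irreflexive.
So no modal formula (or set of formulas) defines exactly the irreflexive frames.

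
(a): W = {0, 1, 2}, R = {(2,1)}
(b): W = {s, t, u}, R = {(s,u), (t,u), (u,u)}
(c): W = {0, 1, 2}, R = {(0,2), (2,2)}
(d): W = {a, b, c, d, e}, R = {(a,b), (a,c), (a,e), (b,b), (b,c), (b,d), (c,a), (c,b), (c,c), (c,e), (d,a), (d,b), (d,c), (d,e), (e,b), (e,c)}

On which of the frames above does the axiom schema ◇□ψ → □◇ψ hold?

(b), (c), (d)

The schema corresponds to convergence: ∀x ∀y ∀z (Rxy ∧ Rxz → ∃w (Ryw ∧ Rzw)).
(a): fails — R21 and R21 but 1 and 1 have no common successor.
(b): satisfies the condition.
(c): satisfies the condition.
(d): satisfies the condition.
Valid on: (b), (c), (d).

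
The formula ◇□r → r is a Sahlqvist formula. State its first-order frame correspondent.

Equivalently (dual form): r → □◇r.
Suppose r→□◇r is valid. Take Rxy and set V(r)={x}. Then r at x, so □◇r at x, so ◇r at y, so some z with Ryz has r; z=x, i.e. Ryx.

Symmetry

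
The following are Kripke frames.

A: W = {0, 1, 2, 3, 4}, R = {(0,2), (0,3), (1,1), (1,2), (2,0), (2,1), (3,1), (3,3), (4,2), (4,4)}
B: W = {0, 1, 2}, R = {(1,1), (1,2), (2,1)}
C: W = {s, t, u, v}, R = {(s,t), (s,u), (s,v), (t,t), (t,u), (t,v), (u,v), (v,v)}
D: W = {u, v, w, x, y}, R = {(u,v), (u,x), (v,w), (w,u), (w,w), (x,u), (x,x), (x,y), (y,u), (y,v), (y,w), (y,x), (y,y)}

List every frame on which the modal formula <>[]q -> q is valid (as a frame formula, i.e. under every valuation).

The schema corresponds to symmetry: forall x forall y (Rxy -> Ryx).
A: fails — R31 but not R13.
B: satisfies the condition.
C: fails — Ruv but not Rvu.
D: fails — Ruv but not Rvu.

B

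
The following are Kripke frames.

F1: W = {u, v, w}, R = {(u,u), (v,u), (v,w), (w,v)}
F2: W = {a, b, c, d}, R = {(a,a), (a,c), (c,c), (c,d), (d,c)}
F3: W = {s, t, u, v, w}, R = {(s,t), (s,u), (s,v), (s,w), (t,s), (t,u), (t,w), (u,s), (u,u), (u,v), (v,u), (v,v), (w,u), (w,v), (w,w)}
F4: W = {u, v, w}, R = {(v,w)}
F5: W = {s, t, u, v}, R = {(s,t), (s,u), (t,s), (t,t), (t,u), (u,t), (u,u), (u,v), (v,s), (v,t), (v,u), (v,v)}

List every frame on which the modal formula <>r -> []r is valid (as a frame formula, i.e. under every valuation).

Frame correspondent (Sahlqvist): forall x forall y forall z (Rxy & Rxz -> y = z) — i.e. partial functionality.
F1: fails — v sees both u and w.
F2: fails — a sees both a and c.
F3: fails — s sees both t and u.
F4: satisfies the condition.
F5: fails — s sees both t and u.

F4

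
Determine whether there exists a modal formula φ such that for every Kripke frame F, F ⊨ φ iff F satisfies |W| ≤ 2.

Modal frame validity is preserved under disjoint unions.
Any modal formula valid on each of 3 disjoint one-world frames is valid on their disjoint union (validity is preserved under disjoint unions). Each one-world frame has |W|=1≤2, but the union has |W|=3.
So the class is not modally definable.

Not definable by any modal formula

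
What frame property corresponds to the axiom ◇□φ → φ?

symmetry

Replacing φ by ¬φ and contraposing gives the equivalent schema φ → □◇φ.
Suppose φ→□◇φ is valid. Take Rxy and set V(φ)={x}. Then φ at x, so □◇φ at x, so ◇φ at y, so some z with Ryz has φ; z=x, i.e. Ryx.
Conversely, on a frame with symmetry the schema holds at every world under every valuation.
Frame condition: ∀x ∀y (Rxy → Ryx).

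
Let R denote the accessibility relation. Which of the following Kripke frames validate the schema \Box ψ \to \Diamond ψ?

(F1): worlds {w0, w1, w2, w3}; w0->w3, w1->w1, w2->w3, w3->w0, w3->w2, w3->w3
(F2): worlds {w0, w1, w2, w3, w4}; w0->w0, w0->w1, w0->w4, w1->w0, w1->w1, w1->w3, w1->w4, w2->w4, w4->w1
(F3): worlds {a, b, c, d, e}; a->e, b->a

(F1)

The schema corresponds to seriality: \forall x \exists y Rxy.
(F1): satisfies the condition.
(F2): fails — world w3 has no successor.
(F3): fails — world c has no successor.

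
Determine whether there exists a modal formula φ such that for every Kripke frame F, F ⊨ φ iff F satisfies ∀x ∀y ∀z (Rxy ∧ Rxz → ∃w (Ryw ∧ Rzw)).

The condition is convergence. A defining modal formula is ◇□q → □◇q.
Suppose ◇□q→□◇q is valid. Take Rxy, Rxz and set V(q)={w : Ryw}. Then □q at y so ◇□q at x, so □◇q at x, so ◇q at z, giving w with Rzw and Ryw.

Definable; ◇□q → □◇q defines it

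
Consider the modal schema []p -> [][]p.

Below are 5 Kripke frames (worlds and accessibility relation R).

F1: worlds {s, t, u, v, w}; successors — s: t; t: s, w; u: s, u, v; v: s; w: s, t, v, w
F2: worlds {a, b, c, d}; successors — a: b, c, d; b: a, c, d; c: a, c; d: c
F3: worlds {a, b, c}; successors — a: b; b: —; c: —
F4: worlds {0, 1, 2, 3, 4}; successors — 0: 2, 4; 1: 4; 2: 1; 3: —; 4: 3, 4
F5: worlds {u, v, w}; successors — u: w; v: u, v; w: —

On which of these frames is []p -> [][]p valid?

F3

This is the axiom for transitivity; its first-order frame correspondent is forall x forall y forall z (Rxy & Ryz -> Rxz).
F1: fails — Rus and Rst but not Rut.
F2: fails — Rdc and Rca but not Rda.
F3: condition met.
F4: fails — R02 and R21 but not R01.
F5: fails — Rvu and Ruw but not Rvw.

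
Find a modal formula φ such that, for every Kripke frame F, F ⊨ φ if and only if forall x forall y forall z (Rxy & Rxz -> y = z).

A defining formula is ◇q → □q (the CD axiom).
Suppose ◇q→□q is valid. Take Rxy, Rxz and set V(q)={y}. Then ◇q at x, so □q at x, so q at z, i.e. z=y.

◇q → □q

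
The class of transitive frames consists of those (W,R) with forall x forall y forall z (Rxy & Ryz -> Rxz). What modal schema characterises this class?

□s → □□s

The condition is transitivity. The 4 schema □s → □□s defines it.
Suppose □s→□□s is valid. Take Rxy, Ryz and set V(s)={w : Rxw}. Then □s at x, so □□s at x, so □s at y, so s at z, i.e. Rxz.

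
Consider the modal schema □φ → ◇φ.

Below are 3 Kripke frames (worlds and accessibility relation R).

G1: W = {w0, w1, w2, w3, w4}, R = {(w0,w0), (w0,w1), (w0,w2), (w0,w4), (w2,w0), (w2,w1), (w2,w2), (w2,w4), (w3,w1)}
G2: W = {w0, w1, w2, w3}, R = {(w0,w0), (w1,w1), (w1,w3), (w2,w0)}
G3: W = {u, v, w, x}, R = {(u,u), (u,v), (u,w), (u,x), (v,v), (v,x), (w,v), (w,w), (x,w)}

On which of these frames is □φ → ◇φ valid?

G3

This is the axiom for seriality; its first-order frame correspondent is ∀x ∃y Rxy.
G1: fails — world w1 has no successor.
G2: fails — world w3 has no successor.
G3: holds.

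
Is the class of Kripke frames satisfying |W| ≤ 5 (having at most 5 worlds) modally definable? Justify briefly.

If a class were modally definable it would be closed under disjoint unions (Goldblatt–Thomason).
Any modal formula valid on each of 6 disjoint one-world frames is valid on their disjoint union (validity is preserved under disjoint unions). Each one-world frame has |W|=1≤5, but the union has |W|=6.
So the class is not modally definable.

No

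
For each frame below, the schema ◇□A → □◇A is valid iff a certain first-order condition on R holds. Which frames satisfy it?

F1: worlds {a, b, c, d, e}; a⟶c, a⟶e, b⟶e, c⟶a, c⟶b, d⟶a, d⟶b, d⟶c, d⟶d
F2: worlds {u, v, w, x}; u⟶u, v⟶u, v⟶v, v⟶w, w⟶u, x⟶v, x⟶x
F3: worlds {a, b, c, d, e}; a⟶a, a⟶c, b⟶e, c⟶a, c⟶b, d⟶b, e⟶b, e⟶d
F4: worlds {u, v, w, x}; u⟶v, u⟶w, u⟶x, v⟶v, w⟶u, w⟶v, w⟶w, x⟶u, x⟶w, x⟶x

The schema corresponds to convergence: ∀x ∀y ∀z (Rxy ∧ Rxz → ∃w (Ryw ∧ Rzw)).
F1: fails — Rae and Rae but e and e have no common successor.
F2: satisfies the condition.
F3: fails — Rcb and Rca but b and a have no common successor.
F4: fails — Ruv and Rux but v and x have no common successor.

F2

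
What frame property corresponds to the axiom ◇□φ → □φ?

the Euclidean property

This schema is equivalent to the 5 axiom ◇φ → □◇φ.
It corresponds to the Euclidean property: ∀x ∀y ∀z (Rxy ∧ Rxz → Ryz).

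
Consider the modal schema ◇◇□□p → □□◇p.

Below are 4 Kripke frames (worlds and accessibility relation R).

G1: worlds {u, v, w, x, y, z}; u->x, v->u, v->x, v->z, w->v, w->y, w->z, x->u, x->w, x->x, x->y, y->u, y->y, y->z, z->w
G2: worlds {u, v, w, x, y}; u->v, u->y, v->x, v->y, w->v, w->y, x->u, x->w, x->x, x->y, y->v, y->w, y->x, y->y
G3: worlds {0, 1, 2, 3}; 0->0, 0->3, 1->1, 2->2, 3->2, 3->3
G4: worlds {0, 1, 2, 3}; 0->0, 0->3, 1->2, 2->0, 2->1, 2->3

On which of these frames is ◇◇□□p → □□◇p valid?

G2

Frame correspondent (Sahlqvist): ∀x ∀y ∀z ((xR²y ∧ xR²z) → ∃w (yR²w ∧ zRw)) — i.e. a generalized confluence (Geach) condition.
G1: fails — wR²z, wR²u but no t with zR²t and uRt.
G2: ✓.
G3: fails — 0R²2, 0R²0 but no w with 2R²w and 0Rw.
G4: fails — 0R²0, 0R²3 but no w with 0R²w and 3Rw.
Valid on: G2.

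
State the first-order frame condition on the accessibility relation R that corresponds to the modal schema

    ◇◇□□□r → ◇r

∀x ∀y (xR²y → ∃w (yR³w ∧ xRw))

This is a Sahlqvist (Geach-type) schema ◇^2□^3r → □^0◇^1r.
First-order correspondent: ∀x ∀y (xR²y → ∃w (yR³w ∧ xRw)).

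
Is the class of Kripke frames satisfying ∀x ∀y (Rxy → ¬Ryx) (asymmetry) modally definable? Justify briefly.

No — not modally definable

Modal frame validity is preserved under surjective bounded morphisms.
The 4-cycle (worlds a,b,c,d with a→b→c→d→a) is asymmetric. Mapping every world to a single reflexive point • is a surjective bounded morphism, and the reflexive point is not asymmetric (R•• but asymmetry requires ¬R••).
Hence asymmetry is not modally definable.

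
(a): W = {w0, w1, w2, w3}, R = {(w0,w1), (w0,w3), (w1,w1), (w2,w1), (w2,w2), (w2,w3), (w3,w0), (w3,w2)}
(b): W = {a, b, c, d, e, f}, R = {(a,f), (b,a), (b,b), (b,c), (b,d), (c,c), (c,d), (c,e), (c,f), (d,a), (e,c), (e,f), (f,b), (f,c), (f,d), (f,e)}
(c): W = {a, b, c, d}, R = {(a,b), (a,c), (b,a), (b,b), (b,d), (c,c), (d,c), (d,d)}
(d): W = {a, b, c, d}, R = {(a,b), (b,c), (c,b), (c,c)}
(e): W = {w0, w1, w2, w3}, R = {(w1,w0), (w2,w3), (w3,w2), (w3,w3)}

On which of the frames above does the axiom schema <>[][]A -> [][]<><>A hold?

(a), (c), (d), (e)

The schema corresponds to a generalized confluence (Geach) condition: forall x forall y forall z ((xRy & x R^2 z) -> exists w (y R^2 w & z R^2 w)).
(a): satisfies the condition.
(b): fails — bRa, bR²d but no w with aR²w and dR²w.
(c): satisfies the condition.
(d): satisfies the condition.
(e): satisfies the condition.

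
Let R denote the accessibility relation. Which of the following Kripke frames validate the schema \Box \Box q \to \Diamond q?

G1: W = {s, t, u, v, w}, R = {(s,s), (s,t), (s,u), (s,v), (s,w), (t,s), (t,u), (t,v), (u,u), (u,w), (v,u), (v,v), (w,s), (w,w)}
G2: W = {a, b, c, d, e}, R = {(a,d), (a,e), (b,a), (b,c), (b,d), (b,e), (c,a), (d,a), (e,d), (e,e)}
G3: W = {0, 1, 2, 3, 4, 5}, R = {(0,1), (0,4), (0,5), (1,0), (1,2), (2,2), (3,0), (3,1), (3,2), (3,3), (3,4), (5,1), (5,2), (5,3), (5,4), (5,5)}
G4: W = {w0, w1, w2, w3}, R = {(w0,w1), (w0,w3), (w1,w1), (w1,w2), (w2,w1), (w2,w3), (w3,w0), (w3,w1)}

This is the axiom for a generalized confluence (Geach) condition; its first-order frame correspondent is \forall x \exists w (x R^2 w \wedge xRw).
G1: holds.
G2: fails — at c but no w with cR²w and cRw.
G3: fails — at 4 but no w with 4R²w and 4Rw.
G4: holds.

G1, G4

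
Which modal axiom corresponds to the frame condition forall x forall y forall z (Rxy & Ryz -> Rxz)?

A defining formula is □p → □□p (the 4 axiom).
Suppose □p→□□p is valid. Take Rxy, Ryz and set V(p)={w : Rxw}. Then □p at x, so □□p at x, so □p at y, so p at z, i.e. Rxz.

□p → □□p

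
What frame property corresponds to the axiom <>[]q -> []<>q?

This schema is the .2 axiom.
Its frame correspondent is convergence — forall x forall y forall z (Rxy & Rxz -> exists w (Ryw & Rzw)).

Convergence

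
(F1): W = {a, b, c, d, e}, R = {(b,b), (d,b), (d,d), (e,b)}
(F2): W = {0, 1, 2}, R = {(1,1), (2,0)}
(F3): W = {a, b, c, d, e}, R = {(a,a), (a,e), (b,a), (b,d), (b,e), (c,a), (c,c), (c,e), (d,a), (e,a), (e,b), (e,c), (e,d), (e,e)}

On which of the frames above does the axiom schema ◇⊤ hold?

This is the axiom for seriality; its first-order frame correspondent is ∀x ∃y Rxy.
(F1): fails — world a has no successor.
(F2): fails — world 0 has no successor.
(F3): ✓.

(F3)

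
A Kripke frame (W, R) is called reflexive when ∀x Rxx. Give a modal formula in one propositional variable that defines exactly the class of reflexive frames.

The condition is reflexivity. The T schema □p → p defines it.
Suppose □p→p is valid. At any x set V(p)={w : Rxw}. Then □p holds at x, so p holds at x, i.e. Rxx.

□p → p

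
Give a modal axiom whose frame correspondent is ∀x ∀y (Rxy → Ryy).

□(□s → s)

A defining formula is □(□s → s) (the T□ axiom).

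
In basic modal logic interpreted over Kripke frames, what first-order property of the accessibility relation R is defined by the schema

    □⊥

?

emptiness of R: ∀x ∀y ¬Rxy

□⊥ is valid iff no world has any successor (otherwise □⊥ fails at any world with one).
Conversely, any frame satisfying ∀x ∀y ¬Rxy validates the schema.
So the correspondent is emptiness of R.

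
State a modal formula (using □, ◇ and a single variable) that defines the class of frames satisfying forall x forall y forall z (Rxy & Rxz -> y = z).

This is partial functionality; the standard corresponding axiom is CD: ◇ψ → □ψ.

◇ψ → □ψ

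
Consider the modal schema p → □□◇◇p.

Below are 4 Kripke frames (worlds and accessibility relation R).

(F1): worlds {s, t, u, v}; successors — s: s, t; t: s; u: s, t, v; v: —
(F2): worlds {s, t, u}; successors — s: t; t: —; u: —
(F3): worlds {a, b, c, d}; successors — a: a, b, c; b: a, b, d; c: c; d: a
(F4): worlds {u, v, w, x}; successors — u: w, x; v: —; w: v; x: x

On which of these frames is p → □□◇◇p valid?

The schema corresponds to a generalized confluence (Geach) condition: ∀x ∀z (xR²z → ∃w (x = w ∧ zR²w)).
(F1): fails — uR²s but no w with u=w and sR²w.
(F2): holds.
(F3): fails — aR²c but no w with a=w and cR²w.
(F4): fails — uR²v but no t with u=t and vR²t.

(F2)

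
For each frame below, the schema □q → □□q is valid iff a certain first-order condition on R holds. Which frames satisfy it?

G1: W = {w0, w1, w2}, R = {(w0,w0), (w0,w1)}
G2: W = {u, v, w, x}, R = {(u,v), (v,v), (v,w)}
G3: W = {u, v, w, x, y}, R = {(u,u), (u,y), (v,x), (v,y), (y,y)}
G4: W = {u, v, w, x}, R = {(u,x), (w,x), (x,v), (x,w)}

Frame correspondent (Sahlqvist): ∀x ∀y ∀z (Rxy ∧ Ryz → Rxz) — i.e. transitivity.
G1: ✓.
G2: fails — Ruv and Rvw but not Ruw.
G3: ✓.
G4: fails — Rxw and Rwx but not Rxx.

G1, G3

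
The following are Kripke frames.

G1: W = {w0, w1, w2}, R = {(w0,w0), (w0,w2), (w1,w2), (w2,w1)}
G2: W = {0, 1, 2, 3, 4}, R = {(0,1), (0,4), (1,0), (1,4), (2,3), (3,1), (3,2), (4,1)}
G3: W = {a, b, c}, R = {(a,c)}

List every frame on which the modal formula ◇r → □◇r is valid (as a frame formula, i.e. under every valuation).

none

This is the axiom for the Euclidean property; its first-order frame correspondent is ∀x ∀y ∀z (Rxy ∧ Rxz → Ryz).
G1: fails — Rw0w2 and Rw0w2 but not Rw2w2.
G2: fails — R01 and R01 but not R11.
G3: fails — Rac and Rac but not Rcc.
Valid on no frame.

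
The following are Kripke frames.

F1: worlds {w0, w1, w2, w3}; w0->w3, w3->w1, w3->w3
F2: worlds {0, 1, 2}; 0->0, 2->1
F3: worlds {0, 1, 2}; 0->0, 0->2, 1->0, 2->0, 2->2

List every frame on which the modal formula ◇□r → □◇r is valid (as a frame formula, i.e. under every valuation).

F3

The schema corresponds to convergence: ∀x ∀y ∀z (Rxy ∧ Rxz → ∃w (Ryw ∧ Rzw)).
F1: fails — Rw3w1 and Rw3w1 but w1 and w1 have no common successor.
F2: fails — R21 and R21 but 1 and 1 have no common successor.
F3: satisfies the condition.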